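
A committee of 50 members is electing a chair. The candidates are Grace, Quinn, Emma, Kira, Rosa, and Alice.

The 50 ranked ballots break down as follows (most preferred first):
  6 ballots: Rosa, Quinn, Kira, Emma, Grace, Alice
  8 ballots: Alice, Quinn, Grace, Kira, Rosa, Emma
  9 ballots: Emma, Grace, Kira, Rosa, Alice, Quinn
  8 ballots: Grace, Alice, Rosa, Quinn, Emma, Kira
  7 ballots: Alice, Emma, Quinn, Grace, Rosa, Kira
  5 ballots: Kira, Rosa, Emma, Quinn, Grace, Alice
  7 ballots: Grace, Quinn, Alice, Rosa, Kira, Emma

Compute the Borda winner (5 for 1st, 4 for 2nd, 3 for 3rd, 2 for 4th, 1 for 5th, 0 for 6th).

Grace

Grace: 6×1 + 8×3 + 9×4 + 8×5 + 7×2 + 5×1 + 7×5 = 160
Quinn: 6×4 + 8×4 + 9×0 + 8×2 + 7×3 + 5×2 + 7×4 = 131
Emma: 6×2 + 8×0 + 9×5 + 8×1 + 7×4 + 5×3 + 7×0 = 108
Kira: 6×3 + 8×2 + 9×3 + 8×0 + 7×0 + 5×5 + 7×1 = 93
Rosa: 6×5 + 8×1 + 9×2 + 8×3 + 7×1 + 5×4 + 7×2 = 121
Alice: 6×0 + 8×5 + 9×1 + 8×4 + 7×5 + 5×0 + 7×3 = 137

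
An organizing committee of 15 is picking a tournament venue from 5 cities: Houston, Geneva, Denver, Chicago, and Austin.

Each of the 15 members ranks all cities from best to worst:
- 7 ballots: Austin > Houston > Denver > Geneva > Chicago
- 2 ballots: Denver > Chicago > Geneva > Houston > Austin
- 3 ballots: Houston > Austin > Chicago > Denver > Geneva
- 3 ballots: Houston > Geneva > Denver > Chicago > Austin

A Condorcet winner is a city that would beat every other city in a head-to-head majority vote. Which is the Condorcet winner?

Houston

Houston vs Geneva: 13–2
Houston vs Denver: 13–2
Houston vs Chicago: 13–2
Houston vs Austin: 8–7
Houston beats every other city.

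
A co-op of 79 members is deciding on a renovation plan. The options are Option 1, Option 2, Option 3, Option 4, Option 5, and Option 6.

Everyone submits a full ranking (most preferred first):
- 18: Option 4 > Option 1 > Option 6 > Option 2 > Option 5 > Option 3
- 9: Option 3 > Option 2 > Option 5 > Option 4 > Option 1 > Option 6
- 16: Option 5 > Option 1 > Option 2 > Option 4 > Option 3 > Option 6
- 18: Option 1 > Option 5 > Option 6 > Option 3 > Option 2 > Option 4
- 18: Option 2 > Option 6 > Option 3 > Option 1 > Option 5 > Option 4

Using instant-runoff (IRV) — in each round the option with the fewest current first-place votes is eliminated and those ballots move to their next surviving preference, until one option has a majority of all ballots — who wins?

Option 1

Round 1: Option 1 18, Option 2 18, Option 3 9, Option 4 18, Option 5 16, Option 6 0. Option 6 eliminated.
Round 2: Option 1 18, Option 2 18, Option 3 9, Option 4 18, Option 5 16. Option 3 eliminated.
Round 3: Option 1 18, Option 2 27, Option 4 18, Option 5 16. Option 5 eliminated.
Round 4: Option 1 34, Option 2 27, Option 4 18. Option 4 eliminated.
Round 5: Option 1 52, Option 2 27. Option 1 has a majority (≥40).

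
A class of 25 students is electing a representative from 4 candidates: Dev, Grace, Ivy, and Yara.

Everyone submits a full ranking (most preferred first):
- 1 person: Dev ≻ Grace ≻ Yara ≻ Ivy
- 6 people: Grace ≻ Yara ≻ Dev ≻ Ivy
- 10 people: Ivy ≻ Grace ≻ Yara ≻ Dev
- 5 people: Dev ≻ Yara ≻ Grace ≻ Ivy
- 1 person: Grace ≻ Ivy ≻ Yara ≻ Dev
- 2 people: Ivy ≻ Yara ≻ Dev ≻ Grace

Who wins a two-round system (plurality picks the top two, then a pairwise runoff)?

Grace

Round 1 first-place votes: Dev 6, Grace 7, Ivy 12, Yara 0. Ivy and Grace advance.
Runoff: Ivy is ranked above Grace on 12 ballots, Grace above Ivy on 13.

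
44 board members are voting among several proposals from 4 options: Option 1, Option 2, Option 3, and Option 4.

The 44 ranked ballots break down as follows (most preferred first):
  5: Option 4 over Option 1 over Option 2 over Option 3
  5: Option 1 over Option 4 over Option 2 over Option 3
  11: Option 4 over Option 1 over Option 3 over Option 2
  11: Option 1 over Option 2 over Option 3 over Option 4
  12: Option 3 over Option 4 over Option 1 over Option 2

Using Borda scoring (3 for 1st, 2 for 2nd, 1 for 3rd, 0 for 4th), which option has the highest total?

Option 1: 5×2 + 5×3 + 11×2 + 11×3 + 12×1 = 92
Option 2: 5×1 + 5×1 + 11×0 + 11×2 + 12×0 = 32
Option 3: 5×0 + 5×0 + 11×1 + 11×1 + 12×3 = 58
Option 4: 5×3 + 5×2 + 11×3 + 11×0 + 12×2 = 82

Option 1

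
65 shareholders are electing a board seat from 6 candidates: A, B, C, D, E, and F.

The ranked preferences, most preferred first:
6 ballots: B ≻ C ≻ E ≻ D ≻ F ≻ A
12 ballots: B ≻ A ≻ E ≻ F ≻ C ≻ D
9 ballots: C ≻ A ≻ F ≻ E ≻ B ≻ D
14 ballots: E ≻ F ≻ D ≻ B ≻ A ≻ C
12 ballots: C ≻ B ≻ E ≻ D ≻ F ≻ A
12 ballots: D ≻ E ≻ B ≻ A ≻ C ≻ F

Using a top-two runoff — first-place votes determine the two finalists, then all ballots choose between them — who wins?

B

Round 1 first-place votes: A 0, B 18, C 21, D 12, E 14, F 0. C and B advance.
Runoff: C is ranked above B on 21 ballots, B above C on 44.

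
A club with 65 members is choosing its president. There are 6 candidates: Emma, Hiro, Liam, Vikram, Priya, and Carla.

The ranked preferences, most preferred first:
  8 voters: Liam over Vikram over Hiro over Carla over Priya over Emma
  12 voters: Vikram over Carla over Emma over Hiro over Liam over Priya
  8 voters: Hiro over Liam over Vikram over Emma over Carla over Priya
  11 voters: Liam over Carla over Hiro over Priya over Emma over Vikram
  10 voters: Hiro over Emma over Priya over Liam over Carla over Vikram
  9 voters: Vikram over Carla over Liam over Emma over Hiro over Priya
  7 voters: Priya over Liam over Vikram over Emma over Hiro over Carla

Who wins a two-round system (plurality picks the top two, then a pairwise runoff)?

Liam

Round 1 first-place votes: Emma 0, Hiro 18, Liam 19, Vikram 21, Priya 7, Carla 0. Vikram and Liam advance.
Runoff: Vikram is ranked above Liam on 21 ballots, Liam above Vikram on 44.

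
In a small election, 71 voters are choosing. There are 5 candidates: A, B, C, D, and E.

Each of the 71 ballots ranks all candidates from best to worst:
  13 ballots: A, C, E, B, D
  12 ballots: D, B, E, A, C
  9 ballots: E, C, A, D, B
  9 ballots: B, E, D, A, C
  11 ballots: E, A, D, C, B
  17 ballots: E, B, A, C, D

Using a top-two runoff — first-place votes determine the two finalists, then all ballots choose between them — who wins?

E

Round 1 first-place votes: A 13, B 9, C 0, D 12, E 37. E and A advance.
Runoff: E is ranked above A on 58 ballots, A above E on 13.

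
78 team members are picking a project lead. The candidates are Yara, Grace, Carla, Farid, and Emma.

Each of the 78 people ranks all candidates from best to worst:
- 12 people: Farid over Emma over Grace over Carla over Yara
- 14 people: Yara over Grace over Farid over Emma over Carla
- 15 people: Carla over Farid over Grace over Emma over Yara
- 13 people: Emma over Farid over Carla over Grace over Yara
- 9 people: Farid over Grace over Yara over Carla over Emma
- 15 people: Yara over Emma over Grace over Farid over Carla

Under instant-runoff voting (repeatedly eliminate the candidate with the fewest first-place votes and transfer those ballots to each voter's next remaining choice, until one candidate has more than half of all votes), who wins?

Farid

Round 1: Yara 29, Grace 0, Carla 15, Farid 21, Emma 13. Grace eliminated.
Round 2: Yara 29, Carla 15, Farid 21, Emma 13. Emma eliminated.
Round 3: Yara 29, Carla 15, Farid 34. Carla eliminated.
Round 4: Yara 29, Farid 49. Farid has a majority (≥40).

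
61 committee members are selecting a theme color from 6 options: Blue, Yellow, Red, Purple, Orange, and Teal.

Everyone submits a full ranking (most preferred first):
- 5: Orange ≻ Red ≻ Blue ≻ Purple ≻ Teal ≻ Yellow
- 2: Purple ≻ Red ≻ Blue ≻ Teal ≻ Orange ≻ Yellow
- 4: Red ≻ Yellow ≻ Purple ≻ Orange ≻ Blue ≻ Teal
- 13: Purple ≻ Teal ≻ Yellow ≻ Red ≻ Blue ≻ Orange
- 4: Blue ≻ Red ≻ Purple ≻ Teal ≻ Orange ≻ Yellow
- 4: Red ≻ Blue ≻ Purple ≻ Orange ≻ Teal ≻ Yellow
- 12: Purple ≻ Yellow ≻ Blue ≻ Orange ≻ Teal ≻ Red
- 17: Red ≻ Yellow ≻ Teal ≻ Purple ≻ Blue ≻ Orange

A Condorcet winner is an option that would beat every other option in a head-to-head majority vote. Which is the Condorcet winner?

Red

Red vs Blue: 45–16
Red vs Yellow: 36–25
Red vs Purple: 34–27
Red vs Orange: 44–17
Red vs Teal: 36–25
Red beats every other option.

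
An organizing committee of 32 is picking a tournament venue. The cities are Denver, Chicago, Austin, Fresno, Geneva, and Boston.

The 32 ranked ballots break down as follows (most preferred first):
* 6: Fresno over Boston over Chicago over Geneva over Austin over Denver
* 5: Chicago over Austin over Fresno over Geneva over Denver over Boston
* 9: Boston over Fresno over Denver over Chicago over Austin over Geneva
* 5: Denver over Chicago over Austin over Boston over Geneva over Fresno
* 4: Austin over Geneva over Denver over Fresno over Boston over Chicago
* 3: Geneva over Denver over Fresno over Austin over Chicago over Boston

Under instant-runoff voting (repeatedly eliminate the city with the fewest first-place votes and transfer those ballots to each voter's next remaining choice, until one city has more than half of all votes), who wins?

Round 1: Denver 5, Chicago 5, Austin 4, Fresno 6, Geneva 3, Boston 9. Geneva eliminated.
Round 2: Denver 8, Chicago 5, Austin 4, Fresno 6, Boston 9. Austin eliminated.
Round 3: Denver 12, Chicago 5, Fresno 6, Boston 9. Chicago eliminated.
Round 4: Denver 12, Fresno 11, Boston 9. Boston eliminated.
Round 5: Denver 12, Fresno 20. Fresno has a majority (≥17).

Fresno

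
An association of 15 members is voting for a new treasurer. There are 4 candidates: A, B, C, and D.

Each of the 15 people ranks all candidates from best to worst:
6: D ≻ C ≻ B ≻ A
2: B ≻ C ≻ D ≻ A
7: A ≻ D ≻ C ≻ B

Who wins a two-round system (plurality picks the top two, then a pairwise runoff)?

Round 1 first-place votes: A 7, B 2, C 0, D 6. A and D advance.
Runoff: A is ranked above D on 7 ballots, D above A on 8.

D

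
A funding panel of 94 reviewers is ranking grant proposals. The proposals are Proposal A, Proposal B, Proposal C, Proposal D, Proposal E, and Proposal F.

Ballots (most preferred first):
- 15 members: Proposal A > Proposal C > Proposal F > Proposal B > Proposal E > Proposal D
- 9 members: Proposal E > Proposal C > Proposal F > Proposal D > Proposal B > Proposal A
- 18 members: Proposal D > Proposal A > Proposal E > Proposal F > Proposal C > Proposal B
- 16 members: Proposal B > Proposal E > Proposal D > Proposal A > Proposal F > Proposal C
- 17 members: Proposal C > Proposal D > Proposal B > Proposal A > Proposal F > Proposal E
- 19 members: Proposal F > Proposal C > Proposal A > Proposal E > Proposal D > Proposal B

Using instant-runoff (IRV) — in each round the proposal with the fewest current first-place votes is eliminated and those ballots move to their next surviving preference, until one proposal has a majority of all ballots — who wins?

Round 1: Proposal A 15, Proposal B 16, Proposal C 17, Proposal D 18, Proposal E 9, Proposal F 19. Proposal E eliminated.
Round 2: Proposal A 15, Proposal B 16, Proposal C 26, Proposal D 18, Proposal F 19. Proposal A eliminated.
Round 3: Proposal B 16, Proposal C 41, Proposal D 18, Proposal F 19. Proposal B eliminated.
Round 4: Proposal C 41, Proposal D 34, Proposal F 19. Proposal F eliminated.
Round 5: Proposal C 60, Proposal D 34. Proposal C has a majority (≥48).

Proposal C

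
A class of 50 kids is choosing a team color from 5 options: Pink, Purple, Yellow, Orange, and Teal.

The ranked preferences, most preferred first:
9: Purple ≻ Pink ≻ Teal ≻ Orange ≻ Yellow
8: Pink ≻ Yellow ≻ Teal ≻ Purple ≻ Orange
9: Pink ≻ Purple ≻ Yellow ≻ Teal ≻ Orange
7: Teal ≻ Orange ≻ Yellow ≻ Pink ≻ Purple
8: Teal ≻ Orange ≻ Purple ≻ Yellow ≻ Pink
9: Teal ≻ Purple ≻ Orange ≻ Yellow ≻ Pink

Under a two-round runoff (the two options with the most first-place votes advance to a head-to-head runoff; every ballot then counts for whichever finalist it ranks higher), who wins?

Pink

Round 1 first-place votes: Pink 17, Purple 9, Yellow 0, Orange 0, Teal 24. Teal and Pink advance.
Runoff: Teal is ranked above Pink on 24 ballots, Pink above Teal on 26.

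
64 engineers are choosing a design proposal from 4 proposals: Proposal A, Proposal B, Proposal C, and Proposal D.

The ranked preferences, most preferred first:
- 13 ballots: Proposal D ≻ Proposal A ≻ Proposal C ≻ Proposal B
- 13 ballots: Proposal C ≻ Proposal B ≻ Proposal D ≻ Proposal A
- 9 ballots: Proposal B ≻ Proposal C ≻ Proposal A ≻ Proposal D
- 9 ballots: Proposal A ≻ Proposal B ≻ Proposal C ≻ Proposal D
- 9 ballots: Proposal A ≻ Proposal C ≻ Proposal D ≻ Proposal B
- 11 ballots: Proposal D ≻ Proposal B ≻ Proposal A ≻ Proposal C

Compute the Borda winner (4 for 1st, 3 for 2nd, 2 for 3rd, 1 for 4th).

Proposal A: 13×3 + 13×1 + 9×2 + 9×4 + 9×4 + 11×2 = 164
Proposal B: 13×1 + 13×3 + 9×4 + 9×3 + 9×1 + 11×3 = 157
Proposal C: 13×2 + 13×4 + 9×3 + 9×2 + 9×3 + 11×1 = 161
Proposal D: 13×4 + 13×2 + 9×1 + 9×1 + 9×2 + 11×4 = 158

Proposal A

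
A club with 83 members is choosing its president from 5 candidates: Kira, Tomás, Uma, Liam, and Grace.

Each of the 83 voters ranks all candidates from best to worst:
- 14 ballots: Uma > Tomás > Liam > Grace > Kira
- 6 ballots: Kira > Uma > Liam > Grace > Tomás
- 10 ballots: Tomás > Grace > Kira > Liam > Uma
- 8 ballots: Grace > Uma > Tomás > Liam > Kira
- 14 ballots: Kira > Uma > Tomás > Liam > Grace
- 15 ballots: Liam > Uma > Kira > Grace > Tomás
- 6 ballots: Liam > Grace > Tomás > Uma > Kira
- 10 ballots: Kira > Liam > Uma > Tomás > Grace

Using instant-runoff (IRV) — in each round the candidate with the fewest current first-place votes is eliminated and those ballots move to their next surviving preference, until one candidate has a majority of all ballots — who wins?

Uma

Round 1: Kira 30, Tomás 10, Uma 14, Liam 21, Grace 8. Grace eliminated.
Round 2: Kira 30, Tomás 10, Uma 22, Liam 21. Tomás eliminated.
Round 3: Kira 40, Uma 22, Liam 21. Liam eliminated.
Round 4: Kira 40, Uma 43. Uma has a majority (≥42).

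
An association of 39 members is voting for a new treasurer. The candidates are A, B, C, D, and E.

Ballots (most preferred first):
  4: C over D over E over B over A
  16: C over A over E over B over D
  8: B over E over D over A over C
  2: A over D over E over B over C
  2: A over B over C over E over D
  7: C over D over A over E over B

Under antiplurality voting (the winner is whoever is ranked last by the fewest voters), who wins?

Last-place votes: A 4, B 7, C 10, D 18, E 0.

E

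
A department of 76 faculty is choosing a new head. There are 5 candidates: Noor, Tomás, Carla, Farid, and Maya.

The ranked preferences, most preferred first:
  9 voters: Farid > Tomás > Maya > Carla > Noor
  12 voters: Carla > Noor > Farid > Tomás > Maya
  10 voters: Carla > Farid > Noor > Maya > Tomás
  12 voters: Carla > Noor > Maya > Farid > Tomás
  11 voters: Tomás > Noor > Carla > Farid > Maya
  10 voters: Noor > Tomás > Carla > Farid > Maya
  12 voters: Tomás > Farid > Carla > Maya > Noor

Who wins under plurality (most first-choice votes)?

First-place votes: Noor 10, Tomás 23, Carla 34, Farid 9, Maya 0.

Carla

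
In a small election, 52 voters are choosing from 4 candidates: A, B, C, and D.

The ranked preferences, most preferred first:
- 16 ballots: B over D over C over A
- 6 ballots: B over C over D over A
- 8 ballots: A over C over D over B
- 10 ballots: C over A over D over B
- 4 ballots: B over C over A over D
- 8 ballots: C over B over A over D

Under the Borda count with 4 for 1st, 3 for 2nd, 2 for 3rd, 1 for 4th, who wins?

C

A: 16×1 + 6×1 + 8×4 + 10×3 + 4×2 + 8×2 = 108
B: 16×4 + 6×4 + 8×1 + 10×1 + 4×4 + 8×3 = 146
C: 16×2 + 6×3 + 8×3 + 10×4 + 4×3 + 8×4 = 158
D: 16×3 + 6×2 + 8×2 + 10×2 + 4×1 + 8×1 = 108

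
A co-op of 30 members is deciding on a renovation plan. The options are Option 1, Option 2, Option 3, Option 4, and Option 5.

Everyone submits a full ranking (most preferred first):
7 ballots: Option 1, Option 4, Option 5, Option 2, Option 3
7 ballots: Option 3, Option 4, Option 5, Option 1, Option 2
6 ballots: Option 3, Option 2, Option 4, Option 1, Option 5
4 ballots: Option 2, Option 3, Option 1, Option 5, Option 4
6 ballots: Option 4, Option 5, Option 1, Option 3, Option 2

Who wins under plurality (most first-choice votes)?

Option 3

First-place votes: Option 1 7, Option 2 4, Option 3 13, Option 4 6, Option 5 0.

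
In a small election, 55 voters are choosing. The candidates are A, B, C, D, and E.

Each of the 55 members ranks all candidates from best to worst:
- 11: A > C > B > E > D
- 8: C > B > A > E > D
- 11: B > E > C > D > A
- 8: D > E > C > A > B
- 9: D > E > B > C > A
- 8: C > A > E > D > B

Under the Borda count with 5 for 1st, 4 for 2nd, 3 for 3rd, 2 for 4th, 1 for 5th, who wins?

C

A: 11×5 + 8×3 + 11×1 + 8×2 + 9×1 + 8×4 = 147
B: 11×3 + 8×4 + 11×5 + 8×1 + 9×3 + 8×1 = 163
C: 11×4 + 8×5 + 11×3 + 8×3 + 9×2 + 8×5 = 199
D: 11×1 + 8×1 + 11×2 + 8×5 + 9×5 + 8×2 = 142
E: 11×2 + 8×2 + 11×4 + 8×4 + 9×4 + 8×3 = 174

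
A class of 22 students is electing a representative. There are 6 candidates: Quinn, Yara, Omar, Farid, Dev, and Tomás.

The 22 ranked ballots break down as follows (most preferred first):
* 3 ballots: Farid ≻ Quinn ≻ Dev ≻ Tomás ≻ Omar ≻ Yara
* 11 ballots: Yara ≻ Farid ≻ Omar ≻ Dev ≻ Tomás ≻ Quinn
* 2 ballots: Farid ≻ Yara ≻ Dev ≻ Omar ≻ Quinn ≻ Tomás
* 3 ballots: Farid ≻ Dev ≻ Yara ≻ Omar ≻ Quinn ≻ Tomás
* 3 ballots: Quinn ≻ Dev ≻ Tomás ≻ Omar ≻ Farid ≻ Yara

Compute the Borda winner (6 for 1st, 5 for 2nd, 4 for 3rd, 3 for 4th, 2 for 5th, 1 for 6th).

Quinn: 3×5 + 11×1 + 2×2 + 3×2 + 3×6 = 54
Yara: 3×1 + 11×6 + 2×5 + 3×4 + 3×1 = 94
Omar: 3×2 + 11×4 + 2×3 + 3×3 + 3×3 = 74
Farid: 3×6 + 11×5 + 2×6 + 3×6 + 3×2 = 109
Dev: 3×4 + 11×3 + 2×4 + 3×5 + 3×5 = 83
Tomás: 3×3 + 11×2 + 2×1 + 3×1 + 3×4 = 48

Farid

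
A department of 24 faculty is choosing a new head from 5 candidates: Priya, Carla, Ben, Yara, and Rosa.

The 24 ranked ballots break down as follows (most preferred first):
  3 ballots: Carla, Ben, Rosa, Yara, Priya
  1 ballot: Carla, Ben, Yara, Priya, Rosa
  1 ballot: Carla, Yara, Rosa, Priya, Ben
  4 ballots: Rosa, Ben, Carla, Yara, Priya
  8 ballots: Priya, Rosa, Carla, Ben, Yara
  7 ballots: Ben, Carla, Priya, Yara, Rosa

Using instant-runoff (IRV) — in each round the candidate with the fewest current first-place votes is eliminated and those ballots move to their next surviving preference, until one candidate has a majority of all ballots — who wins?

Round 1: Priya 8, Carla 5, Ben 7, Yara 0, Rosa 4. Yara eliminated.
Round 2: Priya 8, Carla 5, Ben 7, Rosa 4. Rosa eliminated.
Round 3: Priya 8, Carla 5, Ben 11. Carla eliminated.
Round 4: Priya 9, Ben 15. Ben has a majority (≥13).

Ben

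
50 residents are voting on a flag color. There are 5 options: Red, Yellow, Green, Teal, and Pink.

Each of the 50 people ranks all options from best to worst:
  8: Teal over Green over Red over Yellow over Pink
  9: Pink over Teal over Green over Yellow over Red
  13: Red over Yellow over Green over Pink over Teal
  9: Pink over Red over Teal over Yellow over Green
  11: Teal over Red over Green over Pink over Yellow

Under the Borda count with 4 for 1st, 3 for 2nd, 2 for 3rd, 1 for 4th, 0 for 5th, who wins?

Red

Red: 8×2 + 9×0 + 13×4 + 9×3 + 11×3 = 128
Yellow: 8×1 + 9×1 + 13×3 + 9×1 + 11×0 = 65
Green: 8×3 + 9×2 + 13×2 + 9×0 + 11×2 = 90
Teal: 8×4 + 9×3 + 13×0 + 9×2 + 11×4 = 121
Pink: 8×0 + 9×4 + 13×1 + 9×4 + 11×1 = 96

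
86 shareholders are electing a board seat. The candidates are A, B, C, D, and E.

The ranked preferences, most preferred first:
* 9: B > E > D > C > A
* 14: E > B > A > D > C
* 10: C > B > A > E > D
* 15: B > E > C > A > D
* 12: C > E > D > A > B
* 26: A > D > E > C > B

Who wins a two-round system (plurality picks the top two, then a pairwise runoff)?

Round 1 first-place votes: A 26, B 24, C 22, D 0, E 14. A and B advance.
Runoff: A is ranked above B on 38 ballots, B above A on 48.

B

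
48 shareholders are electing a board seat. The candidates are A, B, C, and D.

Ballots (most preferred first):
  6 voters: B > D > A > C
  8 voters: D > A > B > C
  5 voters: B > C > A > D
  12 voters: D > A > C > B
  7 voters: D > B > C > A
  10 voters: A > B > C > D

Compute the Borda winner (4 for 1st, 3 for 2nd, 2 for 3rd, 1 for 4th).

A: 6×2 + 8×3 + 5×2 + 12×3 + 7×1 + 10×4 = 129
B: 6×4 + 8×2 + 5×4 + 12×1 + 7×3 + 10×3 = 123
C: 6×1 + 8×1 + 5×3 + 12×2 + 7×2 + 10×2 = 87
D: 6×3 + 8×4 + 5×1 + 12×4 + 7×4 + 10×1 = 141

D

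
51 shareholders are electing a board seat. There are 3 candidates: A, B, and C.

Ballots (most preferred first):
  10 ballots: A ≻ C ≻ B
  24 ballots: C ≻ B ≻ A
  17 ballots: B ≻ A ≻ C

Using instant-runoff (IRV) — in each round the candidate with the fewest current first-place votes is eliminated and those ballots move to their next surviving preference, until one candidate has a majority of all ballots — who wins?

C

Round 1: A 10, B 17, C 24. A eliminated.
Round 2: B 17, C 34. C has a majority (≥26).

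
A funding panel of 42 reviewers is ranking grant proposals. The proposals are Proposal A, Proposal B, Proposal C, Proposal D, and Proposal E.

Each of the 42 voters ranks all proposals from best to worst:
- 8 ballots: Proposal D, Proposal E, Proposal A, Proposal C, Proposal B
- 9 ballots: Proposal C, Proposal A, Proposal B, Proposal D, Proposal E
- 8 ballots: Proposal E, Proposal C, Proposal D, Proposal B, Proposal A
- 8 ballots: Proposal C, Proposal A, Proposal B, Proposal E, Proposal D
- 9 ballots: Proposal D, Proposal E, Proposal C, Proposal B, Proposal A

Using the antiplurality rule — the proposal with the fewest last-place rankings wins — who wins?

Proposal C

Last-place votes: Proposal A 17, Proposal B 8, Proposal C 0, Proposal D 8, Proposal E 9.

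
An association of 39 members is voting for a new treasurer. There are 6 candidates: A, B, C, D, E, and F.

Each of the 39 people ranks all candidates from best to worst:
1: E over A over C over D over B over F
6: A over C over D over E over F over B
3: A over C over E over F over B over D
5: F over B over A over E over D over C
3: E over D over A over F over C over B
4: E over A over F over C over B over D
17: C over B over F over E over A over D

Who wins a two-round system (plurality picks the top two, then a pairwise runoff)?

Round 1 first-place votes: A 9, B 0, C 17, D 0, E 8, F 5. C and A advance.
Runoff: C is ranked above A on 17 ballots, A above C on 22.

A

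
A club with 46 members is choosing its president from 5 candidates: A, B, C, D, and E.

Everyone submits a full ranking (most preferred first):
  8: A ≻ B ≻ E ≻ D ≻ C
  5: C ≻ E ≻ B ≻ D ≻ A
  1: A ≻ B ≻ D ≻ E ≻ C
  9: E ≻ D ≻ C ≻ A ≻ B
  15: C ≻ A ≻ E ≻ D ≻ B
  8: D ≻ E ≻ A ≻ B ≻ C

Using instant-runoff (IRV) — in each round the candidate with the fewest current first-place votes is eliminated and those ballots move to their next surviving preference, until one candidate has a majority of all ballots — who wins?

Round 1: A 9, B 0, C 20, D 8, E 9. B eliminated.
Round 2: A 9, C 20, D 8, E 9. D eliminated.
Round 3: A 9, C 20, E 17. A eliminated.
Round 4: C 20, E 26. E has a majority (≥24).

E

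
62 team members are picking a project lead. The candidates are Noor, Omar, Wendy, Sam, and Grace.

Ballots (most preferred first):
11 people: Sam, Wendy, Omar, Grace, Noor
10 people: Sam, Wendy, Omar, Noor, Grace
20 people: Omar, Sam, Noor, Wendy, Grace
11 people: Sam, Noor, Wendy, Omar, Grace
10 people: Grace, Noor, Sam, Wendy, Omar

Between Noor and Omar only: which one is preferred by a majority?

Omar

Noor is ranked above Omar on 21 ballots; Omar above Noor on 41.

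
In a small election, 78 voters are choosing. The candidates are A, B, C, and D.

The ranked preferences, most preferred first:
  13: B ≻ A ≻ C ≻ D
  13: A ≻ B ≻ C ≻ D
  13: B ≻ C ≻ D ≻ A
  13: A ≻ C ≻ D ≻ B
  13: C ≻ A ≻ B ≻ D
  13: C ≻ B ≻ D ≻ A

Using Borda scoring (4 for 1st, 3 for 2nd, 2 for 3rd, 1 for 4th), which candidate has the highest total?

C

A: 13×3 + 13×4 + 13×1 + 13×4 + 13×3 + 13×1 = 208
B: 13×4 + 13×3 + 13×4 + 13×1 + 13×2 + 13×3 = 221
C: 13×2 + 13×2 + 13×3 + 13×3 + 13×4 + 13×4 = 234
D: 13×1 + 13×1 + 13×2 + 13×2 + 13×1 + 13×2 = 117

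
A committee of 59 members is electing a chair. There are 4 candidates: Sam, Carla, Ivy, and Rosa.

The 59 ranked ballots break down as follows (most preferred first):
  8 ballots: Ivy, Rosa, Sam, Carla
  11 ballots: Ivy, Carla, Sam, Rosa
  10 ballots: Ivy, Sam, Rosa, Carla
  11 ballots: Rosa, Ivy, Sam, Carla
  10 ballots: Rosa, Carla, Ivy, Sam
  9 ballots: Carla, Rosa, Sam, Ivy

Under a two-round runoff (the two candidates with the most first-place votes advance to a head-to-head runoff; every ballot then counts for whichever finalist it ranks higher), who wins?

Round 1 first-place votes: Sam 0, Carla 9, Ivy 29, Rosa 21. Ivy and Rosa advance.
Runoff: Ivy is ranked above Rosa on 29 ballots, Rosa above Ivy on 30.

Rosa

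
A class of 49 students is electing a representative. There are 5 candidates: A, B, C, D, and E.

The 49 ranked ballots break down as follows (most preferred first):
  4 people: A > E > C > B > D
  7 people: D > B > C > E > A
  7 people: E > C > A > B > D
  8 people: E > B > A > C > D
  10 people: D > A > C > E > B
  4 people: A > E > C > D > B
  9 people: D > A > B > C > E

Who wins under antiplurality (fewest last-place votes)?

Last-place votes: A 7, B 14, C 0, D 19, E 9.

C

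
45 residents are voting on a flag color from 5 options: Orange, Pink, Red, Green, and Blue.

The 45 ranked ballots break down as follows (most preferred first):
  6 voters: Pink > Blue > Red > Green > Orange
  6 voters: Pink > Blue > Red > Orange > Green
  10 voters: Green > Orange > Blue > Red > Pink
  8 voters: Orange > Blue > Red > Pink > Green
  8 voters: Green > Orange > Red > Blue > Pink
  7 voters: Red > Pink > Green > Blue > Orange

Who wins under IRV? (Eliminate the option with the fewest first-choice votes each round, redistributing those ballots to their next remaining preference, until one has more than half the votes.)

Round 1: Orange 8, Pink 12, Red 7, Green 18, Blue 0. Blue eliminated.
Round 2: Orange 8, Pink 12, Red 7, Green 18. Red eliminated.
Round 3: Orange 8, Pink 19, Green 18. Orange eliminated.
Round 4: Pink 27, Green 18. Pink has a majority (≥23).

Pink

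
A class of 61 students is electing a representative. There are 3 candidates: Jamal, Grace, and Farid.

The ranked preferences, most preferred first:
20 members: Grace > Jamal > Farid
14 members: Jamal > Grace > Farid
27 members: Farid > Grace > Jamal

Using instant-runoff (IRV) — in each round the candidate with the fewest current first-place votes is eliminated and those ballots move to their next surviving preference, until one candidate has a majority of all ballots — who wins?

Grace

Round 1: Jamal 14, Grace 20, Farid 27. Jamal eliminated.
Round 2: Grace 34, Farid 27. Grace has a majority (≥31).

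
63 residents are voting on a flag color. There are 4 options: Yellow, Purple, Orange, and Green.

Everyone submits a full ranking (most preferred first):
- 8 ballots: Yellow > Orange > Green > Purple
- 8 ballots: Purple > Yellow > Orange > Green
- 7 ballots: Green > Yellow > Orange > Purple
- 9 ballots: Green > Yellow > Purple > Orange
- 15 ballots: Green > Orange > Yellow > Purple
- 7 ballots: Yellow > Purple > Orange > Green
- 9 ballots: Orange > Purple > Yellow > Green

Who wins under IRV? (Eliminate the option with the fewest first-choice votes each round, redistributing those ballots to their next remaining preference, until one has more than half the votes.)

Yellow

Round 1: Yellow 15, Purple 8, Orange 9, Green 31. Purple eliminated.
Round 2: Yellow 23, Orange 9, Green 31. Orange eliminated.
Round 3: Yellow 32, Green 31. Yellow has a majority (≥32).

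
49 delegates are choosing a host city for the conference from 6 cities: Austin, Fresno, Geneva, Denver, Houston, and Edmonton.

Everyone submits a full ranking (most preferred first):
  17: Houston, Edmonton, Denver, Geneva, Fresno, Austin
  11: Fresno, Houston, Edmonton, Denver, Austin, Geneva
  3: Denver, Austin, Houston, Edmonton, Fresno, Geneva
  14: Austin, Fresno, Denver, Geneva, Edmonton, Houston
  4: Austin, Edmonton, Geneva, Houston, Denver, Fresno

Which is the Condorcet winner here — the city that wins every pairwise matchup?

Fresno

Fresno vs Austin: 28–21
Fresno vs Geneva: 28–21
Fresno vs Denver: 25–24
Fresno vs Houston: 25–24
Fresno vs Edmonton: 25–24
Fresno beats every other city.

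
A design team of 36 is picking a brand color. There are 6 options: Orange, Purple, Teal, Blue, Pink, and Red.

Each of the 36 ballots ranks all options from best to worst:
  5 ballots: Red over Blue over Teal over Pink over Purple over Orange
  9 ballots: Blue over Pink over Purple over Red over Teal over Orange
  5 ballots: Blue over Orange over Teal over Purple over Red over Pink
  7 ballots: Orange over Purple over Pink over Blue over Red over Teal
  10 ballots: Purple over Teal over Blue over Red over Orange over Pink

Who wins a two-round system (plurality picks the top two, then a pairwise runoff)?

Round 1 first-place votes: Orange 7, Purple 10, Teal 0, Blue 14, Pink 0, Red 5. Blue and Purple advance.
Runoff: Blue is ranked above Purple on 19 ballots, Purple above Blue on 17.

Blue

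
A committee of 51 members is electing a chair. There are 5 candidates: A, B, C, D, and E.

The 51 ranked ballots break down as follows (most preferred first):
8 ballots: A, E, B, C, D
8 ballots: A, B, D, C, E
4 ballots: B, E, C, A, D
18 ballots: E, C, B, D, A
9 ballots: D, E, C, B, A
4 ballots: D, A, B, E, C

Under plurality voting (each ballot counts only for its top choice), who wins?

E

First-place votes: A 16, B 4, C 0, D 13, E 18.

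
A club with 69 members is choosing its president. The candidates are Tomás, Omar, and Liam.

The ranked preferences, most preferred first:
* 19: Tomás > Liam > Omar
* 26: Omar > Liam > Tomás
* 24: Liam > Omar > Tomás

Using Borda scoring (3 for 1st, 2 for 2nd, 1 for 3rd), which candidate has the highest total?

Liam

Tomás: 19×3 + 26×1 + 24×1 = 107
Omar: 19×1 + 26×3 + 24×2 = 145
Liam: 19×2 + 26×2 + 24×3 = 162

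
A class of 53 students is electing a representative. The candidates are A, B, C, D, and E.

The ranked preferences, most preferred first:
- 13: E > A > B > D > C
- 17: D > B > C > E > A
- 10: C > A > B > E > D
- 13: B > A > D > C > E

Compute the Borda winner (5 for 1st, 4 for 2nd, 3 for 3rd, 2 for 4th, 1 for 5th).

B

A: 13×4 + 17×1 + 10×4 + 13×4 = 161
B: 13×3 + 17×4 + 10×3 + 13×5 = 202
C: 13×1 + 17×3 + 10×5 + 13×2 = 140
D: 13×2 + 17×5 + 10×1 + 13×3 = 160
E: 13×5 + 17×2 + 10×2 + 13×1 = 132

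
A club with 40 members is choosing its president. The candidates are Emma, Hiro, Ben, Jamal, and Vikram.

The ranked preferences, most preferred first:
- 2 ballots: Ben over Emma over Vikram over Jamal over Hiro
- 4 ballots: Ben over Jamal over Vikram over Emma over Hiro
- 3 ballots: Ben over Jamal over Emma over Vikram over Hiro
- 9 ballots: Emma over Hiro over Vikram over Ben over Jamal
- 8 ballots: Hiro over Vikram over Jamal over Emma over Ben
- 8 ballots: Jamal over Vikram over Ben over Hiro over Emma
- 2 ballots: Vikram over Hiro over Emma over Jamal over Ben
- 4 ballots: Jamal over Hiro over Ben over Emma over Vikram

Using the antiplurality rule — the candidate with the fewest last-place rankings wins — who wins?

Vikram

Last-place votes: Emma 8, Hiro 9, Ben 10, Jamal 9, Vikram 4.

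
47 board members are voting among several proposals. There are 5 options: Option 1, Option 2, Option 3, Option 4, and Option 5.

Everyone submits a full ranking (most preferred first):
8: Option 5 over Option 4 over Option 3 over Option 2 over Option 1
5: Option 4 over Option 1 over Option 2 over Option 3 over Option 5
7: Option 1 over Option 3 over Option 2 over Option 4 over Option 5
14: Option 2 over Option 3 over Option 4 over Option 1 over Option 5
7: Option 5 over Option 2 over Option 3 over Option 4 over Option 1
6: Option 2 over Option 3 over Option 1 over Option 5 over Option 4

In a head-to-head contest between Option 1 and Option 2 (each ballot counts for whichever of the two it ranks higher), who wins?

Option 1 is ranked above Option 2 on 12 ballots; Option 2 above Option 1 on 35.

Option 2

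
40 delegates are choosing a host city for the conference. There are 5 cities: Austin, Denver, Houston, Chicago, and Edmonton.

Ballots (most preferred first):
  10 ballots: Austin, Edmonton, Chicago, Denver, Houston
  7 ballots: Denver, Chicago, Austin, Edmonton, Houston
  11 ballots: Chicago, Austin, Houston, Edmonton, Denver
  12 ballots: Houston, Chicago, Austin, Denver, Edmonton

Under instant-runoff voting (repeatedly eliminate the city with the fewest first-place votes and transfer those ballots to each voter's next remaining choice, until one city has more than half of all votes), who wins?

Chicago

Round 1: Austin 10, Denver 7, Houston 12, Chicago 11, Edmonton 0. Edmonton eliminated.
Round 2: Austin 10, Denver 7, Houston 12, Chicago 11. Denver eliminated.
Round 3: Austin 10, Houston 12, Chicago 18. Austin eliminated.
Round 4: Houston 12, Chicago 28. Chicago has a majority (≥21).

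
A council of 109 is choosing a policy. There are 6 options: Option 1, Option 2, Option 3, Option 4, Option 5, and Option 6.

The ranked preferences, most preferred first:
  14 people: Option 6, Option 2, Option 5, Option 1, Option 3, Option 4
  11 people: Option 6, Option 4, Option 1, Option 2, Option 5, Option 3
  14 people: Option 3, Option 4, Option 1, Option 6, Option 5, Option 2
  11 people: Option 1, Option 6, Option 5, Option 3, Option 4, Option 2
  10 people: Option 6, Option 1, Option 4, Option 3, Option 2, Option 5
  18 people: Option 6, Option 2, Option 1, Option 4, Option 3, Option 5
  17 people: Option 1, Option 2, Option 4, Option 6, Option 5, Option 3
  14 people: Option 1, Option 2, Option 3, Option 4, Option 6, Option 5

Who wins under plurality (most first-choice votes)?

Option 6

First-place votes: Option 1 42, Option 2 0, Option 3 14, Option 4 0, Option 5 0, Option 6 53.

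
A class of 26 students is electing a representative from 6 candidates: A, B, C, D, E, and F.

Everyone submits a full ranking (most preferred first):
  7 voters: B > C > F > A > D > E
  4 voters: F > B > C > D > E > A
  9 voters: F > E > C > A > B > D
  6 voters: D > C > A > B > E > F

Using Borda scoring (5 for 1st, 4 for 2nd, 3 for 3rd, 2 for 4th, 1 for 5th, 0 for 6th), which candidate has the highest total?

A: 7×2 + 4×0 + 9×2 + 6×3 = 50
B: 7×5 + 4×4 + 9×1 + 6×2 = 72
C: 7×4 + 4×3 + 9×3 + 6×4 = 91
D: 7×1 + 4×2 + 9×0 + 6×5 = 45
E: 7×0 + 4×1 + 9×4 + 6×1 = 46
F: 7×3 + 4×5 + 9×5 + 6×0 = 86

C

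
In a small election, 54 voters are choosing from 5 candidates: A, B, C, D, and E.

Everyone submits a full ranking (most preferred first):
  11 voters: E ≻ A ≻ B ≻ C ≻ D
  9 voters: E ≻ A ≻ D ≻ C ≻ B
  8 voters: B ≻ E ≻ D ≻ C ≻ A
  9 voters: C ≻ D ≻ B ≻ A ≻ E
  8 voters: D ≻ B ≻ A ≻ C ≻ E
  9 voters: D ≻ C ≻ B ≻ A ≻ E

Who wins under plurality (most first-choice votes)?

First-place votes: A 0, B 8, C 9, D 17, E 20.

E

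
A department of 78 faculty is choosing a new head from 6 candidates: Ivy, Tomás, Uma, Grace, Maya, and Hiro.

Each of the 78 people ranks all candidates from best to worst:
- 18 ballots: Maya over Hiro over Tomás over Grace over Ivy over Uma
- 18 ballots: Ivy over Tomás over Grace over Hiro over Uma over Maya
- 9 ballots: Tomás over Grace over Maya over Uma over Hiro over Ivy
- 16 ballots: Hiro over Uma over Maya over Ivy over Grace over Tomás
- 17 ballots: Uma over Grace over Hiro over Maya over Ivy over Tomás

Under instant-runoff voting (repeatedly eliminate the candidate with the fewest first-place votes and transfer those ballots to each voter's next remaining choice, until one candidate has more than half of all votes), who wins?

Round 1: Ivy 18, Tomás 9, Uma 17, Grace 0, Maya 18, Hiro 16. Grace eliminated.
Round 2: Ivy 18, Tomás 9, Uma 17, Maya 18, Hiro 16. Tomás eliminated.
Round 3: Ivy 18, Uma 17, Maya 27, Hiro 16. Hiro eliminated.
Round 4: Ivy 18, Uma 33, Maya 27. Ivy eliminated.
Round 5: Uma 51, Maya 27. Uma has a majority (≥40).

Uma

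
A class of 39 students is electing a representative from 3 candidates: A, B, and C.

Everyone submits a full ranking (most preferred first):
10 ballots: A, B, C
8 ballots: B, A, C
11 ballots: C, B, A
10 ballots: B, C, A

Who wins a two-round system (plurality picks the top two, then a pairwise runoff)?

Round 1 first-place votes: A 10, B 18, C 11. B and C advance.
Runoff: B is ranked above C on 28 ballots, C above B on 11.

B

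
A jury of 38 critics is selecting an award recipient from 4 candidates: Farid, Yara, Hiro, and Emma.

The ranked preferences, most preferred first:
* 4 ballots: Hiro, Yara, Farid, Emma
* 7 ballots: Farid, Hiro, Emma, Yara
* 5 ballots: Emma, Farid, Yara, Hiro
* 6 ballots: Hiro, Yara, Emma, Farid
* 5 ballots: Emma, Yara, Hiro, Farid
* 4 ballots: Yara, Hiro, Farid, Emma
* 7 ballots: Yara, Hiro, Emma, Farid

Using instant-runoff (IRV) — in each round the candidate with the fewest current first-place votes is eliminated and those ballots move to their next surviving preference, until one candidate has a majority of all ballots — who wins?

Yara

Round 1: Farid 7, Yara 11, Hiro 10, Emma 10. Farid eliminated.
Round 2: Yara 11, Hiro 17, Emma 10. Emma eliminated.
Round 3: Yara 21, Hiro 17. Yara has a majority (≥20).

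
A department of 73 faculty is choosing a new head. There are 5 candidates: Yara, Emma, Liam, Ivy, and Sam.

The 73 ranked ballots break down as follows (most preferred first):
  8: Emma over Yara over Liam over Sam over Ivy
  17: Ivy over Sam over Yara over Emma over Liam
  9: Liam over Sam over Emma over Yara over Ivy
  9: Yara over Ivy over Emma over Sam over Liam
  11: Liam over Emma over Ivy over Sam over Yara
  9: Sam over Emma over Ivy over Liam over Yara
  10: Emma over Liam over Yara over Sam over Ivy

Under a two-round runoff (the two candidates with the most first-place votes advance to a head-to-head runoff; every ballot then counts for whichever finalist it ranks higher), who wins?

Round 1 first-place votes: Yara 9, Emma 18, Liam 20, Ivy 17, Sam 9. Liam and Emma advance.
Runoff: Liam is ranked above Emma on 20 ballots, Emma above Liam on 53.

Emma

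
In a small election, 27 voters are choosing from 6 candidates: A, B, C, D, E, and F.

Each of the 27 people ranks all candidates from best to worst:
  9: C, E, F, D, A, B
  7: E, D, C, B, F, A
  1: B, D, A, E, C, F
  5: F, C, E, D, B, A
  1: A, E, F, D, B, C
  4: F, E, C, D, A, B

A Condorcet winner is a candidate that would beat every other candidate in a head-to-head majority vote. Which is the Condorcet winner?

C vs A: 25–2
C vs B: 25–2
C vs D: 18–9
C vs E: 14–13
C vs F: 17–10
C beats every other candidate.

C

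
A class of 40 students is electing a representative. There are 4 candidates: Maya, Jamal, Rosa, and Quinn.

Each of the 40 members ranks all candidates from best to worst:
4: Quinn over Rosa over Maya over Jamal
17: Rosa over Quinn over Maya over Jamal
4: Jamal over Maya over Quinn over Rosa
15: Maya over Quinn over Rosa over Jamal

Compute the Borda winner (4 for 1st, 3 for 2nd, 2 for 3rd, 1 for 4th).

Quinn

Maya: 4×2 + 17×2 + 4×3 + 15×4 = 114
Jamal: 4×1 + 17×1 + 4×4 + 15×1 = 52
Rosa: 4×3 + 17×4 + 4×1 + 15×2 = 114
Quinn: 4×4 + 17×3 + 4×2 + 15×3 = 120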